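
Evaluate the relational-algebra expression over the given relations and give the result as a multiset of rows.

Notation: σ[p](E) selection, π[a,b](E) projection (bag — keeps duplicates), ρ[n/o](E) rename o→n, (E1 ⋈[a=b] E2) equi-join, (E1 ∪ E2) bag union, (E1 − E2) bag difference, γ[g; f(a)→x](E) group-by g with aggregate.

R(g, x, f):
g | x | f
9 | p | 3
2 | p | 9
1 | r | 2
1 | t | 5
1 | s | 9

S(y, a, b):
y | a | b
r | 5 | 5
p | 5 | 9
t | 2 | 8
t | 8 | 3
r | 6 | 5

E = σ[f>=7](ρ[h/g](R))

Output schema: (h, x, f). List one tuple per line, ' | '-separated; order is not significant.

Subexpression sizes:
  R → 5
  ρ[h/g](R) → 5
  σ[f>=7](ρ[h/g](R)) → 2

== RESULT ==
h | x | f
1 | s | 9
2 | p | 9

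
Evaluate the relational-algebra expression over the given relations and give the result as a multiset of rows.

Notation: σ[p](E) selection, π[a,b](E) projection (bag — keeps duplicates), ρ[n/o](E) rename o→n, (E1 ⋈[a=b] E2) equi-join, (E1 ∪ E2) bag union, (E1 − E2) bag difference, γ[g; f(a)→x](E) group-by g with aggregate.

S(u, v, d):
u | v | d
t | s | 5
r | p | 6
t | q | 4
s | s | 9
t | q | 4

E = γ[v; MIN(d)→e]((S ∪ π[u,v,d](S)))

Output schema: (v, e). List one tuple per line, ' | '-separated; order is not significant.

Per-node cardinality:
  S → 5
  S → 5
  π[u,v,d](S) → 5
  (S ∪ π[u,v,d](S)) → 10
  γ[v; MIN(d)→e]((S ∪ π[u,v,d](S))) → 3

== RESULT ==
v | e
p | 6
q | 4
s | 5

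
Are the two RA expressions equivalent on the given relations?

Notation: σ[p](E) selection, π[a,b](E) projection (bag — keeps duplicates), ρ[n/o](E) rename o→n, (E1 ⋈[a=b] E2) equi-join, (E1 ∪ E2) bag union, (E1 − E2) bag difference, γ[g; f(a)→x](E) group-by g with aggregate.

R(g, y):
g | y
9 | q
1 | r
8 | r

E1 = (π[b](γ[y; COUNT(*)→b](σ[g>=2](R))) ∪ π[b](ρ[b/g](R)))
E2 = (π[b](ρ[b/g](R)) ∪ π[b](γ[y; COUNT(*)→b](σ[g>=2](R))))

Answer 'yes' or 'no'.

E1 row counts bottom-up:
  R → 3
  σ[g>=2](R) → 2
  γ[y; COUNT(*)→b](σ[g>=2](R)) → 2
  π[b](γ[y; COUNT(*)→b](σ[g>=2](R))) → 2
  R → 3
  ρ[b/g](R) → 3
  π[b](ρ[b/g](R)) → 3
  (π[b](γ[y; COUNT(*)→b](σ[g>=2](R))) ∪ π[b](ρ[b/g](R))) → 5
E2 row counts bottom-up:
  R → 3
  ρ[b/g](R) → 3
  π[b](ρ[b/g](R)) → 3
  R → 3
  σ[g>=2](R) → 2
  γ[y; COUNT(*)→b](σ[g>=2](R)) → 2
  π[b](γ[y; COUNT(*)→b](σ[g>=2](R))) → 2
  (π[b](ρ[b/g](R)) ∪ π[b](γ[y; COUNT(*)→b](σ[g>=2](R)))) → 5

E1 and E2 produce the same multiset:
b
1
1
1
8
9

yes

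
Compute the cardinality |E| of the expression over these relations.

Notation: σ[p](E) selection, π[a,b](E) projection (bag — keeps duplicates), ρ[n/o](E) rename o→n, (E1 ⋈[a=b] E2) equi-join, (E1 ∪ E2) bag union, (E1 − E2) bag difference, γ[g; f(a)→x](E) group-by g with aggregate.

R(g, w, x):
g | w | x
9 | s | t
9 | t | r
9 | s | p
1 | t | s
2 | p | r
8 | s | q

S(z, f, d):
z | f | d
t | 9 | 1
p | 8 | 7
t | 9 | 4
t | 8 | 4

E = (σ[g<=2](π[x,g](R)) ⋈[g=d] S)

Subexpression sizes:
  R → 6
  π[x,g](R) → 6
  σ[g<=2](π[x,g](R)) → 2
  S → 4
  (σ[g<=2](π[x,g](R)) ⋈[g=d] S) → 1

|E| = 1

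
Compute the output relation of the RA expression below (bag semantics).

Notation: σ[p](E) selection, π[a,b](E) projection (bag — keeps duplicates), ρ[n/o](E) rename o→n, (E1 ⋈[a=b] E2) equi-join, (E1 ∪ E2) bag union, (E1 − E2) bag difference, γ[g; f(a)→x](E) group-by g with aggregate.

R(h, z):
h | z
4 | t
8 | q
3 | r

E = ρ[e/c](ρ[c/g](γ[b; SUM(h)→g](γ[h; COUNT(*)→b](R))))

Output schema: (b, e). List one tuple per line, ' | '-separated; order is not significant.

Stepwise |·|:
  R → 3
  γ[h; COUNT(*)→b](R) → 3
  γ[b; SUM(h)→g](γ[h; COUNT(*)→b](R)) → 1
  ρ[c/g](γ[b; SUM(h)→g](γ[h; COUNT(*)→b](R))) → 1
  ρ[e/c](ρ[c/g](γ[b; SUM(h)→g](γ[h; COUNT(*)→b](R)))) → 1

== RESULT ==
b | e
1 | 15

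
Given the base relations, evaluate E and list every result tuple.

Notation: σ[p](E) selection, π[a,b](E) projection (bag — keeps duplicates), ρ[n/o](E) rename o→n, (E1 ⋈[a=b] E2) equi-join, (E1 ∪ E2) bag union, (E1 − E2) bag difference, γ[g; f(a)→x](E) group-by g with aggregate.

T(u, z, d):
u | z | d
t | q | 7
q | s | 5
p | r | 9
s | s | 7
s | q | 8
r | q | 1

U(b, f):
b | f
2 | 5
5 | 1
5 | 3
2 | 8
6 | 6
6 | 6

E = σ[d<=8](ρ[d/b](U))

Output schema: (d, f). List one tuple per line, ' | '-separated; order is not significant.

Per-node cardinality:
  U → 6
  ρ[d/b](U) → 6
  σ[d<=8](ρ[d/b](U)) → 6

== RESULT ==
d | f
2 | 5
2 | 8
5 | 1
5 | 3
6 | 6
6 | 6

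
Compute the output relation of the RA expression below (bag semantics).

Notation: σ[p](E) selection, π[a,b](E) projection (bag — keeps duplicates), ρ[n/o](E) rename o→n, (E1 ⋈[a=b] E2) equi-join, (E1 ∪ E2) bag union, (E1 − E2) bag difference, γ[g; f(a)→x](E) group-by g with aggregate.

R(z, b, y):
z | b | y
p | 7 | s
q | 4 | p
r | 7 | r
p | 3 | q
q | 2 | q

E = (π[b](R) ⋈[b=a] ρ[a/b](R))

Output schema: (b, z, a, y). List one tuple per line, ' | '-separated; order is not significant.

Subexpression sizes:
  R → 5
  π[b](R) → 5
  R → 5
  ρ[a/b](R) → 5
  (π[b](R) ⋈[b=a] ρ[a/b](R)) → 7

== RESULT ==
b | z | a | y
2 | q | 2 | q
3 | p | 3 | q
4 | q | 4 | p
7 | p | 7 | s
7 | p | 7 | s
7 | r | 7 | r
7 | r | 7 | r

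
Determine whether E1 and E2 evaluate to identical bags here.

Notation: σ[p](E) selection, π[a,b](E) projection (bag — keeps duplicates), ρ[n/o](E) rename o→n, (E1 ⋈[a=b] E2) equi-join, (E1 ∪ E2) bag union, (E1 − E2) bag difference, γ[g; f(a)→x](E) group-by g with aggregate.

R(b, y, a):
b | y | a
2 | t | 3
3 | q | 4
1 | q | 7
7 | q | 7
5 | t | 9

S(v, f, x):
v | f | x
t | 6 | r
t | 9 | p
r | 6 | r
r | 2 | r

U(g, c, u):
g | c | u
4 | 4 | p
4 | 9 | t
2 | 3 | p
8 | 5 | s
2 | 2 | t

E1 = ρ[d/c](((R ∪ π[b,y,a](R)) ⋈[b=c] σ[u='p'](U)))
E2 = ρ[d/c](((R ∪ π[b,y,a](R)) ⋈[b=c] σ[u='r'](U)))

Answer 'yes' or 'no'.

E1 subexpression sizes:
  R → 5
  R → 5
  π[b,y,a](R) → 5
  (R ∪ π[b,y,a](R)) → 10
  U → 5
  σ[u='p'](U) → 2
  ((R ∪ π[b,y,a](R)) ⋈[b=c] σ[u='p'](U)) → 2
  ρ[d/c](((R ∪ π[b,y,a](R)) ⋈[b=c] σ[u='p'](U))) → 2
E2 subexpression sizes:
  R → 5
  R → 5
  π[b,y,a](R) → 5
  (R ∪ π[b,y,a](R)) → 10
  U → 5
  σ[u='r'](U) → 0
  ((R ∪ π[b,y,a](R)) ⋈[b=c] σ[u='r'](U)) → 0
  ρ[d/c](((R ∪ π[b,y,a](R)) ⋈[b=c] σ[u='r'](U))) → 0

E1 result:
b | y | a | g | d | u
3 | q | 4 | 2 | 3 | p
3 | q | 4 | 2 | 3 | p
E2 result:
b | y | a | g | d | u
(0 rows)
Witness: (3, 'q', 4, 2, 3, 'p') appears 2× in E1 but 0× in E2.

no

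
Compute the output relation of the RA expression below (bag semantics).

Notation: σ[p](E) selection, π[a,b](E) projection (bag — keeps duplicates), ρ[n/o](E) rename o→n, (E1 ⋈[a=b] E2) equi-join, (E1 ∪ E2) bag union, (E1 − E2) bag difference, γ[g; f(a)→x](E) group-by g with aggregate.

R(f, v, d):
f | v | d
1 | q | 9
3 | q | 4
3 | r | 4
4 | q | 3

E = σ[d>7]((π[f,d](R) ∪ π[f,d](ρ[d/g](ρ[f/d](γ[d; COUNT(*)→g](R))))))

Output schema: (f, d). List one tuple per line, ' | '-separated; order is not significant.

Stepwise |·|:
  R → 4
  π[f,d](R) → 4
  R → 4
  γ[d; COUNT(*)→g](R) → 3
  ρ[f/d](γ[d; COUNT(*)→g](R)) → 3
  ρ[d/g](ρ[f/d](γ[d; COUNT(*)→g](R))) → 3
  π[f,d](ρ[d/g](ρ[f/d](γ[d; COUNT(*)→g](R)))) → 3
  (π[f,d](R) ∪ π[f,d](ρ[d/g](ρ[f/d](γ[d; COUNT(*)→g](R))))) → 7
  σ[d>7]((π[f,d](R) ∪ π[f,d](ρ[d/g](ρ[f/d](γ[d; COUNT(*)→g](R)))))) → 1

== RESULT ==
f | d
1 | 9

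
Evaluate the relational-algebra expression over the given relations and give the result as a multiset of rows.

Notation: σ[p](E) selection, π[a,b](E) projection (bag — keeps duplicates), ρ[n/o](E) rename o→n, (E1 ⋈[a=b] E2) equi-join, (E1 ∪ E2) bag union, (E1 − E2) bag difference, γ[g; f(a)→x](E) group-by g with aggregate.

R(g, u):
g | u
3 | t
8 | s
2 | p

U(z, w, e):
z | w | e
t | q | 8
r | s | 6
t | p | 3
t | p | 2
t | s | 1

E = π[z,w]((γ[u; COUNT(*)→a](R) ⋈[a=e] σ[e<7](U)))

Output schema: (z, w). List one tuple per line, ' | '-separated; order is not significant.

Row counts bottom-up:
  R → 3
  γ[u; COUNT(*)→a](R) → 3
  U → 5
  σ[e<7](U) → 4
  (γ[u; COUNT(*)→a](R) ⋈[a=e] σ[e<7](U)) → 3
  π[z,w]((γ[u; COUNT(*)→a](R) ⋈[a=e] σ[e<7](U))) → 3

== RESULT ==
z | w
t | s
t | s
t | s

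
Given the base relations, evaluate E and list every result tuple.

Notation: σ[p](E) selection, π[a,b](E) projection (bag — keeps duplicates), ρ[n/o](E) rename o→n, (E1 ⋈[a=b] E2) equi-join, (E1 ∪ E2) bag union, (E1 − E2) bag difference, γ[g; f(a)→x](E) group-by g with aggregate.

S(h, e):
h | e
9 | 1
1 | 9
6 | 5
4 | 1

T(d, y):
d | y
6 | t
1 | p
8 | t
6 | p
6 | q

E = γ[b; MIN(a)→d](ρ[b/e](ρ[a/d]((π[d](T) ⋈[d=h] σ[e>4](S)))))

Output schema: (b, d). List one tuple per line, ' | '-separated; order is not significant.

Stepwise |·|:
  T → 5
  π[d](T) → 5
  S → 4
  σ[e>4](S) → 2
  (π[d](T) ⋈[d=h] σ[e>4](S)) → 4
  ρ[a/d]((π[d](T) ⋈[d=h] σ[e>4](S))) → 4
  ρ[b/e](ρ[a/d]((π[d](T) ⋈[d=h] σ[e>4](S)))) → 4
  γ[b; MIN(a)→d](ρ[b/e](ρ[a/d]((π[d](T) ⋈[d=h] σ[e>4](S))))) → 2

== RESULT ==
b | d
5 | 6
9 | 1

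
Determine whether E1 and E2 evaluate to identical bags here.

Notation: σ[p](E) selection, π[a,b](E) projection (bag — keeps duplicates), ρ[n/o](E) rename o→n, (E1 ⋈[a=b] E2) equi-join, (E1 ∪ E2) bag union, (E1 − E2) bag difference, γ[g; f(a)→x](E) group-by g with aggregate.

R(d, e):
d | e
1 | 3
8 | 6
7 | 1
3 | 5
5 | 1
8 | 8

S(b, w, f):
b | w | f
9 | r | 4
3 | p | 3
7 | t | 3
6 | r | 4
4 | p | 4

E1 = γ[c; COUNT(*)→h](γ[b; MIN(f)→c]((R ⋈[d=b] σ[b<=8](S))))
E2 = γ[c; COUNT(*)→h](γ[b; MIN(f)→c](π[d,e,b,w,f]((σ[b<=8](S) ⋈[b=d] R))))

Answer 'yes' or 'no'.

E1 subexpression sizes:
  R → 6
  S → 5
  σ[b<=8](S) → 4
  (R ⋈[d=b] σ[b<=8](S)) → 2
  γ[b; MIN(f)→c]((R ⋈[d=b] σ[b<=8](S))) → 2
  γ[c; COUNT(*)→h](γ[b; MIN(f)→c]((R ⋈[d=b] σ[b<=8](S)))) → 1
E2 subexpression sizes:
  S → 5
  σ[b<=8](S) → 4
  R → 6
  (σ[b<=8](S) ⋈[b=d] R) → 2
  π[d,e,b,w,f]((σ[b<=8](S) ⋈[b=d] R)) → 2
  γ[b; MIN(f)→c](π[d,e,b,w,f]((σ[b<=8](S) ⋈[b=d] R))) → 2
  γ[c; COUNT(*)→h](γ[b; MIN(f)→c](π[d,e,b,w,f]((σ[b<=8](S) ⋈[b=d] R)))) → 1

E1 and E2 produce the same multiset:
c | h
3 | 2

yes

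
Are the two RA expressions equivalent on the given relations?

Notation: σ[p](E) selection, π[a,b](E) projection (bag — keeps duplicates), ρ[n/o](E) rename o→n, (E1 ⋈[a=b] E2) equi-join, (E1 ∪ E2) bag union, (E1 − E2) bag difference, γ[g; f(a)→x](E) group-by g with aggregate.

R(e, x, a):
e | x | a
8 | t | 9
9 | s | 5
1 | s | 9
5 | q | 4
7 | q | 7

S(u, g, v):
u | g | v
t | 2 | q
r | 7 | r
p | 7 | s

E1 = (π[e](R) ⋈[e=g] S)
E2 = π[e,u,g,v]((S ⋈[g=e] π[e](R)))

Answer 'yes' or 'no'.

E1 stepwise |·|:
  R → 5
  π[e](R) → 5
  S → 3
  (π[e](R) ⋈[e=g] S) → 2
E2 stepwise |·|:
  S → 3
  R → 5
  π[e](R) → 5
  (S ⋈[g=e] π[e](R)) → 2
  π[e,u,g,v]((S ⋈[g=e] π[e](R))) → 2

E1 and E2 produce the same multiset:
e | u | g | v
7 | p | 7 | s
7 | r | 7 | r

yes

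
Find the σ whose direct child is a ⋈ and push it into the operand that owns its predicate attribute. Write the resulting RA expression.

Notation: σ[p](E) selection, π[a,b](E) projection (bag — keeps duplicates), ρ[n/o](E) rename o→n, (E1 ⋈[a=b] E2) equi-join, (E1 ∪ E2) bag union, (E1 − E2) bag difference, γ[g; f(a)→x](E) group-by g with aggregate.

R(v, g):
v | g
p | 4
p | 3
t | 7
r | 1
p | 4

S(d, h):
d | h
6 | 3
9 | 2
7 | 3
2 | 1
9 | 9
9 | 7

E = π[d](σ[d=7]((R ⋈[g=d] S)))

σ filters on d, owned by the right side.
E' = π[d]((R ⋈[g=d] σ[d=7](S)))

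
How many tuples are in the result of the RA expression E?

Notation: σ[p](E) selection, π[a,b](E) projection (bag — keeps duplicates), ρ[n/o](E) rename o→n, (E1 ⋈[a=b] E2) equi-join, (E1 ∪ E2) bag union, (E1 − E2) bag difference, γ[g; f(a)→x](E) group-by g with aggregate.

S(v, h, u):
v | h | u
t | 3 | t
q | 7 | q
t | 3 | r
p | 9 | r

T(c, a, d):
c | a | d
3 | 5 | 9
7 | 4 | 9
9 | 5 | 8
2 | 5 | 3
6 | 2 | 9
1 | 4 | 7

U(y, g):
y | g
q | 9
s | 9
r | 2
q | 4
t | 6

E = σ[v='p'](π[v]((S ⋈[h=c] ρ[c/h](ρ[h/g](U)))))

Subexpression sizes:
  S → 4
  U → 5
  ρ[h/g](U) → 5
  ρ[c/h](ρ[h/g](U)) → 5
  (S ⋈[h=c] ρ[c/h](ρ[h/g](U))) → 2
  π[v]((S ⋈[h=c] ρ[c/h](ρ[h/g](U)))) → 2
  σ[v='p'](π[v]((S ⋈[h=c] ρ[c/h](ρ[h/g](U))))) → 2

|E| = 2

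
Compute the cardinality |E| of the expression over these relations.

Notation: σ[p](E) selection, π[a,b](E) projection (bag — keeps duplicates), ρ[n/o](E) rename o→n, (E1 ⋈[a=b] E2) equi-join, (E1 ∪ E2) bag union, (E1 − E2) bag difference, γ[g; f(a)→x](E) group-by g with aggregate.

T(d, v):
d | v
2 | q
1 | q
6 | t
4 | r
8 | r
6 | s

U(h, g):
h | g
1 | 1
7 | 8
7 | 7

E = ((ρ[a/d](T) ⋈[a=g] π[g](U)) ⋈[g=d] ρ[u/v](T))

Subexpression sizes:
  T → 6
  ρ[a/d](T) → 6
  U → 3
  π[g](U) → 3
  (ρ[a/d](T) ⋈[a=g] π[g](U)) → 2
  T → 6
  ρ[u/v](T) → 6
  ((ρ[a/d](T) ⋈[a=g] π[g](U)) ⋈[g=d] ρ[u/v](T)) → 2

|E| = 2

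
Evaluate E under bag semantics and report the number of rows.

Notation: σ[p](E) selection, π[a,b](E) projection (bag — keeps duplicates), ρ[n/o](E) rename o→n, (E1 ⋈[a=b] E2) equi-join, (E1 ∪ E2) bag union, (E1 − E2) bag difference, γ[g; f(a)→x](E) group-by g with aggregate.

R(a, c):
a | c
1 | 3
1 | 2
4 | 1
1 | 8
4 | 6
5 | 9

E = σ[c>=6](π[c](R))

Subexpression sizes:
  R → 6
  π[c](R) → 6
  σ[c>=6](π[c](R)) → 3

|E| = 3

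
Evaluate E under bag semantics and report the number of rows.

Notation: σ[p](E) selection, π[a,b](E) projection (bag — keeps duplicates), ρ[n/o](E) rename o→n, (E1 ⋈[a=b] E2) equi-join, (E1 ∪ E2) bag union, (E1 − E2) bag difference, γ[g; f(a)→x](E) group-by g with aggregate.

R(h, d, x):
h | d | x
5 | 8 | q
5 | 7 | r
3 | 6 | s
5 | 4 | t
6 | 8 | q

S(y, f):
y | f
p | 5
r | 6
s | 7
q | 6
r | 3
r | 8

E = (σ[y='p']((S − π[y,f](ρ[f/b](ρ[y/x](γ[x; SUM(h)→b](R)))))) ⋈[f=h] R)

Row counts bottom-up:
  S → 6
  R → 5
  γ[x; SUM(h)→b](R) → 4
  ρ[y/x](γ[x; SUM(h)→b](R)) → 4
  ρ[f/b](ρ[y/x](γ[x; SUM(h)→b](R))) → 4
  π[y,f](ρ[f/b](ρ[y/x](γ[x; SUM(h)→b](R)))) → 4
  (S − π[y,f](ρ[f/b](ρ[y/x](γ[x; SUM(h)→b](R))))) → 6
  σ[y='p']((S − π[y,f](ρ[f/b](ρ[y/x](γ[x; SUM(h)→b](R)))))) → 1
  R → 5
  (σ[y='p']((S − π[y,f](ρ[f/b](ρ[y/x](γ[x; SUM(h)→b](R)))))) ⋈[f=h] R) → 3

|E| = 3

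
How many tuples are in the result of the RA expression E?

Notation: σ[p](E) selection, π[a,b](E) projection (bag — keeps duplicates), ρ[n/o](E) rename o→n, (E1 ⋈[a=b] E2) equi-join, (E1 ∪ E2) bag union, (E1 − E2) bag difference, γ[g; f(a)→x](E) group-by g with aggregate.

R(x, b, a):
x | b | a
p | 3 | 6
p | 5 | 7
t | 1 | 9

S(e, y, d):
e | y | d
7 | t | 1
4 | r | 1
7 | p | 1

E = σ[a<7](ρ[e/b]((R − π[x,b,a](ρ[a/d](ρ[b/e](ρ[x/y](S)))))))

Row counts bottom-up:
  R → 3
  S → 3
  ρ[x/y](S) → 3
  ρ[b/e](ρ[x/y](S)) → 3
  ρ[a/d](ρ[b/e](ρ[x/y](S))) → 3
  π[x,b,a](ρ[a/d](ρ[b/e](ρ[x/y](S)))) → 3
  (R − π[x,b,a](ρ[a/d](ρ[b/e](ρ[x/y](S))))) → 3
  ρ[e/b]((R − π[x,b,a](ρ[a/d](ρ[b/e](ρ[x/y](S)))))) → 3
  σ[a<7](ρ[e/b]((R − π[x,b,a](ρ[a/d](ρ[b/e](ρ[x/y](S))))))) → 1

|E| = 1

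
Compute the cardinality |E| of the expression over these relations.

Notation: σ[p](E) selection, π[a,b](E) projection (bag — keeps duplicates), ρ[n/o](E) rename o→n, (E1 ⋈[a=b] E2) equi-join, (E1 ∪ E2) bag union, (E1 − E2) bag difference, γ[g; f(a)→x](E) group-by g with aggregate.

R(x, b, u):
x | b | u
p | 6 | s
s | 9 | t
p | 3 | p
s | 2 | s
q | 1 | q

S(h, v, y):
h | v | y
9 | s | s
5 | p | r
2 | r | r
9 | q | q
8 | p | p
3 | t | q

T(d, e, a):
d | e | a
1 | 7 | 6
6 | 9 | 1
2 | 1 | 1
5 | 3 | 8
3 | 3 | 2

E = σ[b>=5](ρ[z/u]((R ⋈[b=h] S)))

Subexpression sizes:
  R → 5
  S → 6
  (R ⋈[b=h] S) → 4
  ρ[z/u]((R ⋈[b=h] S)) → 4
  σ[b>=5](ρ[z/u]((R ⋈[b=h] S))) → 2

|E| = 2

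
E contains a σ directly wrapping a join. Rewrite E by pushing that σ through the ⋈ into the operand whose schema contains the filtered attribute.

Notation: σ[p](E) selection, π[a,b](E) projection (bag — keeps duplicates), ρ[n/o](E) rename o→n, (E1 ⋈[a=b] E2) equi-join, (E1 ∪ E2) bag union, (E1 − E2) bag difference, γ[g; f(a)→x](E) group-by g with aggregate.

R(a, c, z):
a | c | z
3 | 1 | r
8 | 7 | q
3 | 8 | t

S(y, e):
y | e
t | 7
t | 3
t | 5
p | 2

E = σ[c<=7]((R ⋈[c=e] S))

σ filters on c, owned by the left side.
E' = (σ[c<=7](R) ⋈[c=e] S)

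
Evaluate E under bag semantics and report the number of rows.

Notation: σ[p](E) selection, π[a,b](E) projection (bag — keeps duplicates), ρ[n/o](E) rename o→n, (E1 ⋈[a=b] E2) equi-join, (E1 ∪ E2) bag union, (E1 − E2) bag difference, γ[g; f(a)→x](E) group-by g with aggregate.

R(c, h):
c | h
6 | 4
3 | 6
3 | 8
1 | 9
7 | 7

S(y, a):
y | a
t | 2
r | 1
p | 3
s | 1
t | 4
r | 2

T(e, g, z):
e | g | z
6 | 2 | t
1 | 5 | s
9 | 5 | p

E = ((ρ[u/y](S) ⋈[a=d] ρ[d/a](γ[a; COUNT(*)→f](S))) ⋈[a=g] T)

Row counts bottom-up:
  S → 6
  ρ[u/y](S) → 6
  S → 6
  γ[a; COUNT(*)→f](S) → 4
  ρ[d/a](γ[a; COUNT(*)→f](S)) → 4
  (ρ[u/y](S) ⋈[a=d] ρ[d/a](γ[a; COUNT(*)→f](S))) → 6
  T → 3
  ((ρ[u/y](S) ⋈[a=d] ρ[d/a](γ[a; COUNT(*)→f](S))) ⋈[a=g] T) → 2

|E| = 2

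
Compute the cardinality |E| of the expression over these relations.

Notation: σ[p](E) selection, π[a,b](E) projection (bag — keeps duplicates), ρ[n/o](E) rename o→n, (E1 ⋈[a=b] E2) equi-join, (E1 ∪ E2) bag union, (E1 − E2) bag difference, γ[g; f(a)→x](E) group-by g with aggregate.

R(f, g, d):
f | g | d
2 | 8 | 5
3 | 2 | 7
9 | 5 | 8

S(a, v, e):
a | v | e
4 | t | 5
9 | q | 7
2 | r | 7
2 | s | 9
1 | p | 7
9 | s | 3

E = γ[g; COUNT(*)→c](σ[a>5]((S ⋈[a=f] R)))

Stepwise |·|:
  S → 6
  R → 3
  (S ⋈[a=f] R) → 4
  σ[a>5]((S ⋈[a=f] R)) → 2
  γ[g; COUNT(*)→c](σ[a>5]((S ⋈[a=f] R))) → 1

|E| = 1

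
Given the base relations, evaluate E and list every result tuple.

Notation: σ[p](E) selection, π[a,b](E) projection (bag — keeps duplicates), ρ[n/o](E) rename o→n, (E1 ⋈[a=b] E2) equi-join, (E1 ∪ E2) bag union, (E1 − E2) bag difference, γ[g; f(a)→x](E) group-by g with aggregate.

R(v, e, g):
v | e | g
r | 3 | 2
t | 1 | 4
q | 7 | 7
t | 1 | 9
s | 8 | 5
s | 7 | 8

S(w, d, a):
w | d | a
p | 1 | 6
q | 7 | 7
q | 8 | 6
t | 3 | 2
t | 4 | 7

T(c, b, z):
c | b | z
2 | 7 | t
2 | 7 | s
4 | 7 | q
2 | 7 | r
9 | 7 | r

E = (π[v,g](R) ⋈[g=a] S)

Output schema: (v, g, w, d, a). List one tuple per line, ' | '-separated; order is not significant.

Per-node cardinality:
  R → 6
  π[v,g](R) → 6
  S → 5
  (π[v,g](R) ⋈[g=a] S) → 3

== RESULT ==
v | g | w | d | a
q | 7 | q | 7 | 7
q | 7 | t | 4 | 7
r | 2 | t | 3 | 2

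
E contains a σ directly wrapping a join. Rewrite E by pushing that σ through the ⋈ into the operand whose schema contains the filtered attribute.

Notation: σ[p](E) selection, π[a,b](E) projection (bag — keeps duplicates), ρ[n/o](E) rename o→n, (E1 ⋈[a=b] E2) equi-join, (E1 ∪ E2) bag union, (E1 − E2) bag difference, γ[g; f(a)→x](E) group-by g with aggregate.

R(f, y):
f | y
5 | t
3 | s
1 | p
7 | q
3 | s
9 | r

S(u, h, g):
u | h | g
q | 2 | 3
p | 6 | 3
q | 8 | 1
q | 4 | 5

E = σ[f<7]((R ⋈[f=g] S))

σ filters on f, owned by the left side.
E' = (σ[f<7](R) ⋈[f=g] S)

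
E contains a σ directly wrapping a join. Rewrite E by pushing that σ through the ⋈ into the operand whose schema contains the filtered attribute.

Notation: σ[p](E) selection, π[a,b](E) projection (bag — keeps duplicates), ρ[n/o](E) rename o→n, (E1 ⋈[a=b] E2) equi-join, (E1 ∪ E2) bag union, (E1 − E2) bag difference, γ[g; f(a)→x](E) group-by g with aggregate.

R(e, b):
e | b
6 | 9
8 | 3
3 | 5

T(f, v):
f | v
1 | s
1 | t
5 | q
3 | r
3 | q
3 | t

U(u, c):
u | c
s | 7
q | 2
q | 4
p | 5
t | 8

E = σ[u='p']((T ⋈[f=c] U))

σ filters on u, owned by the right side.
E' = (T ⋈[f=c] σ[u='p'](U))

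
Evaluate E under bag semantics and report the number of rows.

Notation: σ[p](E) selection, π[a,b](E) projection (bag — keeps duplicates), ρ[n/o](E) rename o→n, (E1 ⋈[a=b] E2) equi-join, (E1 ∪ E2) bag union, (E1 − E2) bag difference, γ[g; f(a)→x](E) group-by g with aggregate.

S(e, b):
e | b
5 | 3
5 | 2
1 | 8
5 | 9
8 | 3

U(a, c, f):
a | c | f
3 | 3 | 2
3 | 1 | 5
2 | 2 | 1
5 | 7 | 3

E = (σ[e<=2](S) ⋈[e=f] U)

Per-node cardinality:
  S → 5
  σ[e<=2](S) → 1
  U → 4
  (σ[e<=2](S) ⋈[e=f] U) → 1

|E| = 1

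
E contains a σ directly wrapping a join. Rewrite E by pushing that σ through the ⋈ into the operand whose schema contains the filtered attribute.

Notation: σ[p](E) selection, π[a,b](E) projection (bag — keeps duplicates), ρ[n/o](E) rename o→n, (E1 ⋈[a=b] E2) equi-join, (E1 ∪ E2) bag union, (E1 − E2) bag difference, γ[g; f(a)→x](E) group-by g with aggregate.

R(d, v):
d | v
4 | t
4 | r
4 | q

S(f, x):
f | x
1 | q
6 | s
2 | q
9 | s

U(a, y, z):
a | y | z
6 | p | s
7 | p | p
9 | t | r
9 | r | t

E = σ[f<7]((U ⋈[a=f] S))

σ filters on f, owned by the right side.
E' = (U ⋈[a=f] σ[f<7](S))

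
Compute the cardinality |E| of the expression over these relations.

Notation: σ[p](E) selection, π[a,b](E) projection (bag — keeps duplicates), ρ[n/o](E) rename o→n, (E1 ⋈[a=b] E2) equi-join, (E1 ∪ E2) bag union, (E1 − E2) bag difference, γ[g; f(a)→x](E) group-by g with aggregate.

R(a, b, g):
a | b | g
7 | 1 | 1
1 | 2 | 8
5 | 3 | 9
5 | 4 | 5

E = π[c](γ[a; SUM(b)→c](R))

Row counts bottom-up:
  R → 4
  γ[a; SUM(b)→c](R) → 3
  π[c](γ[a; SUM(b)→c](R)) → 3

|E| = 3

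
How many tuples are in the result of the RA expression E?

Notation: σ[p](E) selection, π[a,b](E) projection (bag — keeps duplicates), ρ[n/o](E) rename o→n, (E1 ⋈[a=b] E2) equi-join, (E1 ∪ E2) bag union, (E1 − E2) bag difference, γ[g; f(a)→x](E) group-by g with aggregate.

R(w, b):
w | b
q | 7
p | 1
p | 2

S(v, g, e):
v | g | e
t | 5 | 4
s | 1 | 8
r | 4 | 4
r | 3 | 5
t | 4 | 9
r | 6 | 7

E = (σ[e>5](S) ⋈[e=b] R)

Per-node cardinality:
  S → 6
  σ[e>5](S) → 3
  R → 3
  (σ[e>5](S) ⋈[e=b] R) → 1

|E| = 1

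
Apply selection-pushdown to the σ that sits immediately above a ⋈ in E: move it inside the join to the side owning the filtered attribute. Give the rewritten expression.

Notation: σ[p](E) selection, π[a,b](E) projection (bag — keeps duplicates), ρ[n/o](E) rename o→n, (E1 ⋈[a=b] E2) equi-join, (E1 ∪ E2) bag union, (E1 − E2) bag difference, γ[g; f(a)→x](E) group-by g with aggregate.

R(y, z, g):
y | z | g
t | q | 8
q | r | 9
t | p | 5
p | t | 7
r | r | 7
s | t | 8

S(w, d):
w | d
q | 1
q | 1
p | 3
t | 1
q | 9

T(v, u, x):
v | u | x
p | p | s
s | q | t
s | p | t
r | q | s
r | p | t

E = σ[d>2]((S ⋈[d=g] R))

σ filters on d, owned by the left side.
E' = (σ[d>2](S) ⋈[d=g] R)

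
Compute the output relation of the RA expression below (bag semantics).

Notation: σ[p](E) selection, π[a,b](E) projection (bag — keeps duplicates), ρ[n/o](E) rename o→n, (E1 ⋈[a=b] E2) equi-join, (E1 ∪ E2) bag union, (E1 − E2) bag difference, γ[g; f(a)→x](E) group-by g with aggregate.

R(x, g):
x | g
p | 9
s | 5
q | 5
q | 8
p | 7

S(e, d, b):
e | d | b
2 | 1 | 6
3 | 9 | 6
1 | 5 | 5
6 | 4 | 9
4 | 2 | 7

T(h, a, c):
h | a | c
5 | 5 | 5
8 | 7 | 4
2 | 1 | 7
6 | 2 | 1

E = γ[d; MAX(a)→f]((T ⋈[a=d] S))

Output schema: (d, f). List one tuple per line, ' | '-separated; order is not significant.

Subexpression sizes:
  T → 4
  S → 5
  (T ⋈[a=d] S) → 3
  γ[d; MAX(a)→f]((T ⋈[a=d] S)) → 3

== RESULT ==
d | f
1 | 1
2 | 2
5 | 5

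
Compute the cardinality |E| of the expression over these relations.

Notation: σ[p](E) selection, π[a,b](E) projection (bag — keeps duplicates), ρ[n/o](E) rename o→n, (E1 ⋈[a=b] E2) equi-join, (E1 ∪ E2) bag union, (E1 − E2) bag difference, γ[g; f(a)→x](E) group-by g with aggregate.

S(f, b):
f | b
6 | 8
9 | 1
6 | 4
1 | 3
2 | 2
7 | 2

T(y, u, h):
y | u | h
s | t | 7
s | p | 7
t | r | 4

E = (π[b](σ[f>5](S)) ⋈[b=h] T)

Stepwise |·|:
  S → 6
  σ[f>5](S) → 4
  π[b](σ[f>5](S)) → 4
  T → 3
  (π[b](σ[f>5](S)) ⋈[b=h] T) → 1

|E| = 1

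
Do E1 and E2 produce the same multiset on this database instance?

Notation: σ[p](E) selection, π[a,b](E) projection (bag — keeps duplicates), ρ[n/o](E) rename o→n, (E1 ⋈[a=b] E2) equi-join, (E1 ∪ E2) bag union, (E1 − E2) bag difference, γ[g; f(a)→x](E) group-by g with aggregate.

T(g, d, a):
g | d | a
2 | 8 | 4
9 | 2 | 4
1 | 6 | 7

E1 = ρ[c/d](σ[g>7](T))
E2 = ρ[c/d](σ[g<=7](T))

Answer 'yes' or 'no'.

E1 stepwise |·|:
  T → 3
  σ[g>7](T) → 1
  ρ[c/d](σ[g>7](T)) → 1
E2 stepwise |·|:
  T → 3
  σ[g<=7](T) → 2
  ρ[c/d](σ[g<=7](T)) → 2

E1 result:
g | c | a
9 | 2 | 4
E2 result:
g | c | a
1 | 6 | 7
2 | 8 | 4
Witness: (9, 2, 4) appears 1× in E1 but 0× in E2.

no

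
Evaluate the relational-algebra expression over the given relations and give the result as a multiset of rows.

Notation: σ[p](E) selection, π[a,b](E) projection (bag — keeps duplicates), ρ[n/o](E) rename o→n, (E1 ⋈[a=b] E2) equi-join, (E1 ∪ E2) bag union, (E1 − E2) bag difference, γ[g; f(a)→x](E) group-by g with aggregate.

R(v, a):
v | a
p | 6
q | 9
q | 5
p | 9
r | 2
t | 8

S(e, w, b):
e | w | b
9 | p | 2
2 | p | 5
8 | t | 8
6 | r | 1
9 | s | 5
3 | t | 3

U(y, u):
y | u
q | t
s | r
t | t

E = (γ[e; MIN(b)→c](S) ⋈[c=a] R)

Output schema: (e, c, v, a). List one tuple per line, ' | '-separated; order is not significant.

Per-node cardinality:
  S → 6
  γ[e; MIN(b)→c](S) → 5
  R → 6
  (γ[e; MIN(b)→c](S) ⋈[c=a] R) → 3

== RESULT ==
e | c | v | a
2 | 5 | q | 5
8 | 8 | t | 8
9 | 2 | r | 2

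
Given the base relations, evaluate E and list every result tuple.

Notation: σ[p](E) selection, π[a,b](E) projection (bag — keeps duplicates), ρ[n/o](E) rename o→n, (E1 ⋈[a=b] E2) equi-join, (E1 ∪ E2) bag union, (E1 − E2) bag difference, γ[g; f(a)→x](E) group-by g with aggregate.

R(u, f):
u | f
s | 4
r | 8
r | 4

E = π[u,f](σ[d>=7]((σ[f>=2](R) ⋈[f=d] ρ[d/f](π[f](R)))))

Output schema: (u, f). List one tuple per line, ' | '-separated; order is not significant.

Subexpression sizes:
  R → 3
  σ[f>=2](R) → 3
  R → 3
  π[f](R) → 3
  ρ[d/f](π[f](R)) → 3
  (σ[f>=2](R) ⋈[f=d] ρ[d/f](π[f](R))) → 5
  σ[d>=7]((σ[f>=2](R) ⋈[f=d] ρ[d/f](π[f](R)))) → 1
  π[u,f](σ[d>=7]((σ[f>=2](R) ⋈[f=d] ρ[d/f](π[f](R))))) → 1

== RESULT ==
u | f
r | 8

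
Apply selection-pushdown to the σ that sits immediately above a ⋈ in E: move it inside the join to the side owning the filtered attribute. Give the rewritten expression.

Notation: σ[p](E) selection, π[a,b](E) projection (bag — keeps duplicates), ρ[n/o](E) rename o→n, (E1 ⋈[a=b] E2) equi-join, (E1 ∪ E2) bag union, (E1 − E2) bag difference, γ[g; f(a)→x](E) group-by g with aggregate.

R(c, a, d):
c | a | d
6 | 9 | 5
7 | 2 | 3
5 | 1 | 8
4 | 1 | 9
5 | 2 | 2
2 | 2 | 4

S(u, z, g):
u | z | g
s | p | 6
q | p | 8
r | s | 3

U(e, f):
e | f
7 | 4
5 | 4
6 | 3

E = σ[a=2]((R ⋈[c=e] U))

σ filters on a, owned by the left side.
E' = (σ[a=2](R) ⋈[c=e] U)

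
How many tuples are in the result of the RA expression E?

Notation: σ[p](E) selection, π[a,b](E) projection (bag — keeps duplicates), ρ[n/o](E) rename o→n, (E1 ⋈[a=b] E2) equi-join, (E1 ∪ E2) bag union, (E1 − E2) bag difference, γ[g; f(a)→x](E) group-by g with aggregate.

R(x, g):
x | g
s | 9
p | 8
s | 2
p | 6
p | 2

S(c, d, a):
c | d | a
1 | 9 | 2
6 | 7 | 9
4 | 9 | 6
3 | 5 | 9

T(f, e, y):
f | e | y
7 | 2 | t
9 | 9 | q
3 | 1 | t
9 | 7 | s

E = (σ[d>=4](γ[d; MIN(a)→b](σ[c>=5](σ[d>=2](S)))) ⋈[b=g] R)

Row counts bottom-up:
  S → 4
  σ[d>=2](S) → 4
  σ[c>=5](σ[d>=2](S)) → 1
  γ[d; MIN(a)→b](σ[c>=5](σ[d>=2](S))) → 1
  σ[d>=4](γ[d; MIN(a)→b](σ[c>=5](σ[d>=2](S)))) → 1
  R → 5
  (σ[d>=4](γ[d; MIN(a)→b](σ[c>=5](σ[d>=2](S)))) ⋈[b=g] R) → 1

|E| = 1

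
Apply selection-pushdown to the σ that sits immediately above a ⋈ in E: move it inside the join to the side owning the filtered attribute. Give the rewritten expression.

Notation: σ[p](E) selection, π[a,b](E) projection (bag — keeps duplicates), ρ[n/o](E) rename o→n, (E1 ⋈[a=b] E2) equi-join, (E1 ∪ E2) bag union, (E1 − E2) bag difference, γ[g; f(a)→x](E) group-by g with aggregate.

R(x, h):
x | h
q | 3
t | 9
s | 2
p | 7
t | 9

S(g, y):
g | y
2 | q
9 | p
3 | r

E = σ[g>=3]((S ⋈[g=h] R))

σ filters on g, owned by the left side.
E' = (σ[g>=3](S) ⋈[g=h] R)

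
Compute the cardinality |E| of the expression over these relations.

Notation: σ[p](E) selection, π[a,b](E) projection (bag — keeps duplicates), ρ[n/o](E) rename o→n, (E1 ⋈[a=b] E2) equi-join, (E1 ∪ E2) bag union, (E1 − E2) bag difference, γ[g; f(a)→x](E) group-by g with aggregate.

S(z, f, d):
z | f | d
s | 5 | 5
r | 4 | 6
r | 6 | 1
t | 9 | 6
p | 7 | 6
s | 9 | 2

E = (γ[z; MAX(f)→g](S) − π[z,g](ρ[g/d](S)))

Stepwise |·|:
  S → 6
  γ[z; MAX(f)→g](S) → 4
  S → 6
  ρ[g/d](S) → 6
  π[z,g](ρ[g/d](S)) → 6
  (γ[z; MAX(f)→g](S) − π[z,g](ρ[g/d](S))) → 3

|E| = 3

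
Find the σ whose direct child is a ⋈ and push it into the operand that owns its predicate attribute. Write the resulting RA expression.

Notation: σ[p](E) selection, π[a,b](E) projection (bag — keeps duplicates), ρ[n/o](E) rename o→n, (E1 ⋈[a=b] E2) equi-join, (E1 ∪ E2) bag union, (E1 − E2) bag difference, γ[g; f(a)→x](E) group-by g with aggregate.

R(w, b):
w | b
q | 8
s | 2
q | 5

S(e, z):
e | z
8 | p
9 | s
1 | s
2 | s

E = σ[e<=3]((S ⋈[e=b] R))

σ filters on e, owned by the left side.
E' = (σ[e<=3](S) ⋈[e=b] R)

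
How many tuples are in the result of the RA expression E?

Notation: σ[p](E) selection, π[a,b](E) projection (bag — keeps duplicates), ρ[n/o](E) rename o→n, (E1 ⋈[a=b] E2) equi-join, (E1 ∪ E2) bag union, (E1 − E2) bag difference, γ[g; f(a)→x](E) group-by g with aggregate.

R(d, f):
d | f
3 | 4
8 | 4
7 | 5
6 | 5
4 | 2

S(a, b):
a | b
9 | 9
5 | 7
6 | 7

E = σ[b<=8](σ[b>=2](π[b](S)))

Stepwise |·|:
  S → 3
  π[b](S) → 3
  σ[b>=2](π[b](S)) → 3
  σ[b<=8](σ[b>=2](π[b](S))) → 2

|E| = 2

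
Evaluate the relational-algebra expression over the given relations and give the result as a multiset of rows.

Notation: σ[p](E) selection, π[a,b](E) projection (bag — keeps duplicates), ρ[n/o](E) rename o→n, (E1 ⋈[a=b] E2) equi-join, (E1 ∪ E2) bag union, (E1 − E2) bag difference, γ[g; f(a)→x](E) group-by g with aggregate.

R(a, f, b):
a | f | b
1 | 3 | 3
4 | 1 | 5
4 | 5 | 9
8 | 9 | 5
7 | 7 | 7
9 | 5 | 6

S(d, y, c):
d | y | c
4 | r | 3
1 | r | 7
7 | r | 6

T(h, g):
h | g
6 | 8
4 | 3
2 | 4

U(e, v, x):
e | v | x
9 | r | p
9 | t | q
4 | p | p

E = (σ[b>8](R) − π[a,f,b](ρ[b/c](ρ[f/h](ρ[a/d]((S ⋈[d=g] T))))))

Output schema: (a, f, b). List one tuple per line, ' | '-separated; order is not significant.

Subexpression sizes:
  R → 6
  σ[b>8](R) → 1
  S → 3
  T → 3
  (S ⋈[d=g] T) → 1
  ρ[a/d]((S ⋈[d=g] T)) → 1
  ρ[f/h](ρ[a/d]((S ⋈[d=g] T))) → 1
  ρ[b/c](ρ[f/h](ρ[a/d]((S ⋈[d=g] T)))) → 1
  π[a,f,b](ρ[b/c](ρ[f/h](ρ[a/d]((S ⋈[d=g] T))))) → 1
  (σ[b>8](R) − π[a,f,b](ρ[b/c](ρ[f/h](ρ[a/d]((S ⋈[d=g] T)))))) → 1

== RESULT ==
a | f | b
4 | 5 | 9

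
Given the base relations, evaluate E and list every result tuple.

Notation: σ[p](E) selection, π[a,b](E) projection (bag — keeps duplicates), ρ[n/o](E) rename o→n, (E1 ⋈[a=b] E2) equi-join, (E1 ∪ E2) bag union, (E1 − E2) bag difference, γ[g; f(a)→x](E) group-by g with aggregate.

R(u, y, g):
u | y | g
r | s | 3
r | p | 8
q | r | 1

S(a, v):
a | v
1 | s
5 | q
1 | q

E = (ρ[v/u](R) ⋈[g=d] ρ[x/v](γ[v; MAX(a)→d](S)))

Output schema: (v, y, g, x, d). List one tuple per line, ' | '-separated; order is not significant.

Stepwise |·|:
  R → 3
  ρ[v/u](R) → 3
  S → 3
  γ[v; MAX(a)→d](S) → 2
  ρ[x/v](γ[v; MAX(a)→d](S)) → 2
  (ρ[v/u](R) ⋈[g=d] ρ[x/v](γ[v; MAX(a)→d](S))) → 1

== RESULT ==
v | y | g | x | d
q | r | 1 | s | 1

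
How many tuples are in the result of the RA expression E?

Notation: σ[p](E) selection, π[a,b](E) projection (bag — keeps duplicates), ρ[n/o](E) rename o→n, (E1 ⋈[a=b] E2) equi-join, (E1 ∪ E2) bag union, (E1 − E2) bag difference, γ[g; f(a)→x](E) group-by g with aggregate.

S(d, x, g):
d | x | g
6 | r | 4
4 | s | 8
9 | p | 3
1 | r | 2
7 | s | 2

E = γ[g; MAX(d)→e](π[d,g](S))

Subexpression sizes:
  S → 5
  π[d,g](S) → 5
  γ[g; MAX(d)→e](π[d,g](S)) → 4

|E| = 4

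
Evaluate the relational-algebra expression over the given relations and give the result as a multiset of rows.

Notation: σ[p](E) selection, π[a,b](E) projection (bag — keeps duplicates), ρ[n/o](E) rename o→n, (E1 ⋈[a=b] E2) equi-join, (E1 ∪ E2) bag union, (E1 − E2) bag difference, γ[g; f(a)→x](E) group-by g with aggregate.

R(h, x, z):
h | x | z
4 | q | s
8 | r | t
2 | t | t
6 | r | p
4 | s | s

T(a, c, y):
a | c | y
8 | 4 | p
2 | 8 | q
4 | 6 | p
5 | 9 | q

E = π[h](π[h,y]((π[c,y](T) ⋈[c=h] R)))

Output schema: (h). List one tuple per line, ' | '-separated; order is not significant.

Subexpression sizes:
  T → 4
  π[c,y](T) → 4
  R → 5
  (π[c,y](T) ⋈[c=h] R) → 4
  π[h,y]((π[c,y](T) ⋈[c=h] R)) → 4
  π[h](π[h,y]((π[c,y](T) ⋈[c=h] R))) → 4

== RESULT ==
h
4
4
6
8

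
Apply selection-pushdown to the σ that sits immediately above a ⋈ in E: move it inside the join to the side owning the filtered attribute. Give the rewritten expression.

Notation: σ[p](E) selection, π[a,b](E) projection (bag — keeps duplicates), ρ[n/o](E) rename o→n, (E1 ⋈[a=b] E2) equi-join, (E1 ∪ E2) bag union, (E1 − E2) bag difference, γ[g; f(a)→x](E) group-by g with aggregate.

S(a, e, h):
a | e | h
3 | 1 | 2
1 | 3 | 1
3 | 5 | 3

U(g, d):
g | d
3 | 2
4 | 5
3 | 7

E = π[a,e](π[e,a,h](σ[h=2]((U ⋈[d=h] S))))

σ filters on h, owned by the right side.
E' = π[a,e](π[e,a,h]((U ⋈[d=h] σ[h=2](S))))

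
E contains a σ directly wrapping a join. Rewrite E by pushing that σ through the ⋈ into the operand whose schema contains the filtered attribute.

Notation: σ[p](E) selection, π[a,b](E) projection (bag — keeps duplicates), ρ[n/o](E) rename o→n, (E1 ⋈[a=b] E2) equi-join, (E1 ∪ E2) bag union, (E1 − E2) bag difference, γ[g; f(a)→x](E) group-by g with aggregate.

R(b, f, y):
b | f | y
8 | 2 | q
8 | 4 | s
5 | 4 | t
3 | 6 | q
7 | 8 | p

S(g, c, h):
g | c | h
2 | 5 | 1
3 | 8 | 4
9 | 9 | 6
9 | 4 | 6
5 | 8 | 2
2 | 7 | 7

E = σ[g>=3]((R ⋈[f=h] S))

σ filters on g, owned by the right side.
E' = (R ⋈[f=h] σ[g>=3](S))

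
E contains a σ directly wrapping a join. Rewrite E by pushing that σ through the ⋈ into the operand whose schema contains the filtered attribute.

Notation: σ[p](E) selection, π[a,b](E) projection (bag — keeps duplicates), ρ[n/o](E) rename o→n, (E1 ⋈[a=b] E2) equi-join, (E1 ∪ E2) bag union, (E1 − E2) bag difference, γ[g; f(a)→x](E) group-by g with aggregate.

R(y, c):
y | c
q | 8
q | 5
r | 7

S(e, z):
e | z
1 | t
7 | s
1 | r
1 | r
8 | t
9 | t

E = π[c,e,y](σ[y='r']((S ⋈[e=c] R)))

σ filters on y, owned by the right side.
E' = π[c,e,y]((S ⋈[e=c] σ[y='r'](R)))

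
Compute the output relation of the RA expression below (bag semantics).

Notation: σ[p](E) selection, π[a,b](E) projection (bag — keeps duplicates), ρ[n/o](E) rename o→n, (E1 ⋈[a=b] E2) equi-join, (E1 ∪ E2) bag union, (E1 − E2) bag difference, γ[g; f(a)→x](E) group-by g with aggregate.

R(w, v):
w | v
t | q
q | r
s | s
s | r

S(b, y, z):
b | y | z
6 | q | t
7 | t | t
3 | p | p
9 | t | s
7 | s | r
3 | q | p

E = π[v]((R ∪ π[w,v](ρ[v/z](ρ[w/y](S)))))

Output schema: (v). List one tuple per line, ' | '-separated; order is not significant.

Stepwise |·|:
  R → 4
  S → 6
  ρ[w/y](S) → 6
  ρ[v/z](ρ[w/y](S)) → 6
  π[w,v](ρ[v/z](ρ[w/y](S))) → 6
  (R ∪ π[w,v](ρ[v/z](ρ[w/y](S)))) → 10
  π[v]((R ∪ π[w,v](ρ[v/z](ρ[w/y](S))))) → 10

== RESULT ==
v
p
p
q
r
r
r
s
s
t
t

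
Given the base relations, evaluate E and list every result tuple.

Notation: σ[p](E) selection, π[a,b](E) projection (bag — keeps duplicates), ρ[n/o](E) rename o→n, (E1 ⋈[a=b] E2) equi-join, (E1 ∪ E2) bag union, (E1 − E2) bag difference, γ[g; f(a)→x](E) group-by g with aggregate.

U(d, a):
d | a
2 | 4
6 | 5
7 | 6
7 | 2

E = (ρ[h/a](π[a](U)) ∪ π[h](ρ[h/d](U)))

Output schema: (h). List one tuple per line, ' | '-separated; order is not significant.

Row counts bottom-up:
  U → 4
  π[a](U) → 4
  ρ[h/a](π[a](U)) → 4
  U → 4
  ρ[h/d](U) → 4
  π[h](ρ[h/d](U)) → 4
  (ρ[h/a](π[a](U)) ∪ π[h](ρ[h/d](U))) → 8

== RESULT ==
h
2
2
4
5
6
6
7
7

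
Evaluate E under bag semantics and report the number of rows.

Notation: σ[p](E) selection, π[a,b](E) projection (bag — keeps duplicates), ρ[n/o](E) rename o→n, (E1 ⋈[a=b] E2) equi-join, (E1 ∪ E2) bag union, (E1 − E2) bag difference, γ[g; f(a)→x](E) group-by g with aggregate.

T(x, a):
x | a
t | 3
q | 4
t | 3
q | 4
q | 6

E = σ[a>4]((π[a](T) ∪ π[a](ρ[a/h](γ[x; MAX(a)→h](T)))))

Per-node cardinality:
  T → 5
  π[a](T) → 5
  T → 5
  γ[x; MAX(a)→h](T) → 2
  ρ[a/h](γ[x; MAX(a)→h](T)) → 2
  π[a](ρ[a/h](γ[x; MAX(a)→h](T))) → 2
  (π[a](T) ∪ π[a](ρ[a/h](γ[x; MAX(a)→h](T)))) → 7
  σ[a>4]((π[a](T) ∪ π[a](ρ[a/h](γ[x; MAX(a)→h](T))))) → 2

|E| = 2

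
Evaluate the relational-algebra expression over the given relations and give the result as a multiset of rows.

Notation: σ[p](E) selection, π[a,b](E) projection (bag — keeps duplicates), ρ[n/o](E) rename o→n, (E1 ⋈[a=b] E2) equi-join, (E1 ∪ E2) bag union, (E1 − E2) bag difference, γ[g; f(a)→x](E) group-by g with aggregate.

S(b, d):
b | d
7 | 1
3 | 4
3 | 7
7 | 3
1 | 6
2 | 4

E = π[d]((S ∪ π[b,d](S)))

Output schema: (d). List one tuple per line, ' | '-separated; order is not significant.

Row counts bottom-up:
  S → 6
  S → 6
  π[b,d](S) → 6
  (S ∪ π[b,d](S)) → 12
  π[d]((S ∪ π[b,d](S))) → 12

== RESULT ==
d
1
1
3
3
4
4
4
4
6
6
7
7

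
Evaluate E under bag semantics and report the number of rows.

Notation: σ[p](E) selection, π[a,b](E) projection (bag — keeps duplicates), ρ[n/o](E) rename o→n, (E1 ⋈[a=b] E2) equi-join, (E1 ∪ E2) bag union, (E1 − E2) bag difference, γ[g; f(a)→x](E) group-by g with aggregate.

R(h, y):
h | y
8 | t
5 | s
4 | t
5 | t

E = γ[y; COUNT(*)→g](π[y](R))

Row counts bottom-up:
  R → 4
  π[y](R) → 4
  γ[y; COUNT(*)→g](π[y](R)) → 2

|E| = 2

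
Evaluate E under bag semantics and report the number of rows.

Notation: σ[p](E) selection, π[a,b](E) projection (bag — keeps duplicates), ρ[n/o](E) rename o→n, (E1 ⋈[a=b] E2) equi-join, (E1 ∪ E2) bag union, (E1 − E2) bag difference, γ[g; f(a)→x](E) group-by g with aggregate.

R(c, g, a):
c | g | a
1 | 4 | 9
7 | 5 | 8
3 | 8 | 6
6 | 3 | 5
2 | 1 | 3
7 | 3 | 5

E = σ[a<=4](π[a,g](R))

Row counts bottom-up:
  R → 6
  π[a,g](R) → 6
  σ[a<=4](π[a,g](R)) → 1

|E| = 1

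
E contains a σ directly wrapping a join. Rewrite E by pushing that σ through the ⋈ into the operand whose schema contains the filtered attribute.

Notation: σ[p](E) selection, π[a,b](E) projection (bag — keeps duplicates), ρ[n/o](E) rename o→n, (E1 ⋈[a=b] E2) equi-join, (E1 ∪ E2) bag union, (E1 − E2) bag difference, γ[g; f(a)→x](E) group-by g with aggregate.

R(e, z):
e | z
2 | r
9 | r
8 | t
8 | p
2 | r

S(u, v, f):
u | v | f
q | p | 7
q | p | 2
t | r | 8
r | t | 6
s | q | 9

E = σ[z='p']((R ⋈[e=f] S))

σ filters on z, owned by the left side.
E' = (σ[z='p'](R) ⋈[e=f] S)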